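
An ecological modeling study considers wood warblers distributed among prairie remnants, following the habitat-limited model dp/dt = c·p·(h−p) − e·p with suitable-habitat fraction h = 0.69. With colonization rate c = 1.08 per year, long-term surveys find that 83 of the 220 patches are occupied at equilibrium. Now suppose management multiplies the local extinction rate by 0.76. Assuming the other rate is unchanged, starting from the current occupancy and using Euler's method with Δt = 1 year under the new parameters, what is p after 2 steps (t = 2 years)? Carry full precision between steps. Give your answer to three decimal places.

0.427

Observed p* = 83/220 = 0.37727.
Balance c(h−p*) = e gives e = 1.08×(0.69 − 0.37727) = 0.33775.
Starting from p₀ = 0.37727; update p ← p + (dp/dt)·Δt with the new parameters.
step 1: Δp = +0.03058, p = 0.40785
step 2: Δp = +0.01959, p = 0.42744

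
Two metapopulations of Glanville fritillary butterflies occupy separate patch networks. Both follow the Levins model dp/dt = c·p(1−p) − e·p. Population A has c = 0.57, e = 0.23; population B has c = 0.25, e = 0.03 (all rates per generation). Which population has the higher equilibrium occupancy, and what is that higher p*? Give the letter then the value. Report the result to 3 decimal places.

B, 0.880

A: p*_A = 1 − 0.23/0.57 = 0.5965.
B: p*_B = 1 − 0.03/0.25 = 0.8800.
B is higher at 0.8800.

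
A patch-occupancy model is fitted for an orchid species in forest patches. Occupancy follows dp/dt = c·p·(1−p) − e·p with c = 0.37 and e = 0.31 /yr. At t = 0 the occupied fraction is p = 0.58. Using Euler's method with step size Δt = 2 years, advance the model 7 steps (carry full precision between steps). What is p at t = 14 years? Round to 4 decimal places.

Update rule: p ← p + [c·p·(1−p) − e·p]·Δt with Δt = 2.
  1  |  dp/dt·Δt = -0.179336  |  p_1 = 0.400664
  2  |  dp/dt·Δt = -0.070714  |  p_2 = 0.329950
  3  |  dp/dt·Δt = -0.040968  |  p_3 = 0.288983
  4  |  dp/dt·Δt = -0.027120  |  p_4 = 0.261862
  5  |  dp/dt·Δt = -0.019320  |  p_5 = 0.242543
  6  |  dp/dt·Δt = -0.014427  |  p_6 = 0.228116
  7  |  dp/dt·Δt = -0.011133  |  p_7 = 0.216982

0.2170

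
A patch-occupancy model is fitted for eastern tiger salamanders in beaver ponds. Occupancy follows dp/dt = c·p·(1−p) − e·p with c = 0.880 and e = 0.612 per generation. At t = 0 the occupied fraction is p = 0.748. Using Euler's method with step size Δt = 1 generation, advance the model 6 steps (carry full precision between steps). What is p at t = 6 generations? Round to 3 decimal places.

0.324

Update rule: p ← p + [c·p·(1−p) − e·p]·Δt with Δt = 1.
  1  |  dp/dt·Δt = -0.291900  |  p_1 = 0.456100
  2  |  dp/dt·Δt = -0.060829  |  p_2 = 0.395271
  3  |  dp/dt·Δt = -0.031558  |  p_3 = 0.363713
  4  |  dp/dt·Δt = -0.018938  |  p_4 = 0.344776
  5  |  dp/dt·Δt = -0.012206  |  p_5 = 0.332570
  6  |  dp/dt·Δt = -0.008202  |  p_6 = 0.324368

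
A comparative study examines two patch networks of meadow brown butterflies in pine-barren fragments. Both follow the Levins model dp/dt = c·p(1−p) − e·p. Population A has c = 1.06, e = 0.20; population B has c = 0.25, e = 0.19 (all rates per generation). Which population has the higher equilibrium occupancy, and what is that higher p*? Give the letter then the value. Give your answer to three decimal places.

A, 0.811

A: p*_A = 1 − 0.20/1.06 = 0.8113.
B: p*_B = 1 − 0.19/0.25 = 0.2400.
A is higher at 0.8113.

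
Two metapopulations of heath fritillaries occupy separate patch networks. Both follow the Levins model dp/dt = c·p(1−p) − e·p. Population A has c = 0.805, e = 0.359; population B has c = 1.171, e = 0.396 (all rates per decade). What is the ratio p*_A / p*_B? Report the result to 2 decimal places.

0.84

A: p*_A = 1 − 0.359/0.805 = 0.5540.
B: p*_B = 1 − 0.396/1.171 = 0.6618.
p*_A / p*_B = 0.5540/0.6618 = 0.8371.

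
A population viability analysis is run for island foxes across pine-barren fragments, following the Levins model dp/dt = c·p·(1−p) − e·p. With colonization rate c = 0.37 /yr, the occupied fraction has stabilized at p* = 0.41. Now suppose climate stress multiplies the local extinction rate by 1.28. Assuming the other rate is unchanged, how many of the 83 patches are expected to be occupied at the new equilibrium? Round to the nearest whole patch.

Balance c(1−p*) = e gives e = 0.37×(1 − 0.41000) = 0.21830.
New p* = 1 − e/c = 1 − 0.27942/0.37000 = 0.24481.
Expected occupied = 83 × 0.24481 = 20.32 ≈ 20.

20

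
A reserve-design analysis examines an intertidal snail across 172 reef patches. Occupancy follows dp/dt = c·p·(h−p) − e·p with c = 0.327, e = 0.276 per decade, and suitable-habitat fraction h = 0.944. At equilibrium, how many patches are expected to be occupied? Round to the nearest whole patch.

p* = h − e/c = 0.944 − 0.8440 = 0.1000.
Expected occupied patches = N × p* = 172 × 0.1000 = 17.19 ≈ 17.

17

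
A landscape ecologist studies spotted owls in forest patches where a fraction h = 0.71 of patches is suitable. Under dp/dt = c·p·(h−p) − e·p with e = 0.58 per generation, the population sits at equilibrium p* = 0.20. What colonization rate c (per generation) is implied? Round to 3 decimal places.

1.137

At equilibrium c(h−p*) = e, so c = e/(h−p*).
c = 0.58/(0.71 − 0.20) = 0.58/0.5100 = 1.1373.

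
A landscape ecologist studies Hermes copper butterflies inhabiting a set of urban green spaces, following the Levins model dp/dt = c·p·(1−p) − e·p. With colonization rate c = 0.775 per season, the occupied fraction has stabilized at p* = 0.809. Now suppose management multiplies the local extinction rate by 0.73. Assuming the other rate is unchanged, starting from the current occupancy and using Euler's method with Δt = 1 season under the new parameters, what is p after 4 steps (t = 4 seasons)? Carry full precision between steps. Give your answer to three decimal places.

Balance c(1−p*) = e gives e = 0.775×(1 − 0.80900) = 0.14802.
Starting from p₀ = 0.80900; update p ← p + (dp/dt)·Δt with the new parameters.
p: 0.80900 → 0.84133  (Δp = +0.03233)
p: 0.84133 → 0.85388  (Δp = +0.01254)
p: 0.85388 → 0.85831  (Δp = +0.00443)
p: 0.85831 → 0.85981  (Δp = +0.00151)

0.860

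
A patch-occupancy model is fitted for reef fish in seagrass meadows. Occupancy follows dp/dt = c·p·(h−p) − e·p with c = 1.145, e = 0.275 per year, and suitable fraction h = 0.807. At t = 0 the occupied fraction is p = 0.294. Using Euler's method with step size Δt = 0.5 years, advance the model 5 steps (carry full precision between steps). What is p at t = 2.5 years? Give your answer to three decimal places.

0.487

Update rule: p ← p + [c·p·(h−p) − e·p]·Δt with Δt = 0.5.
p: 0.29400 → 0.33992  (Δp = +0.04592)
p: 0.33992 → 0.38408  (Δp = +0.04416)
p: 0.38408 → 0.42426  (Δp = +0.04018)
p: 0.42426 → 0.45889  (Δp = +0.03463)
p: 0.45889 → 0.48724  (Δp = +0.02836)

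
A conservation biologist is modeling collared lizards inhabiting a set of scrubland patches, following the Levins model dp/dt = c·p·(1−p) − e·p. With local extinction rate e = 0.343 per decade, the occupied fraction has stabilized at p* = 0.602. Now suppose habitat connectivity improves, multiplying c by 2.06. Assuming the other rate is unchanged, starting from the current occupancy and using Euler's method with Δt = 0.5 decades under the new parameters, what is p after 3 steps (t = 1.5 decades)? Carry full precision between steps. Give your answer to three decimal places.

Balance c(1−p*) = e gives c = e/(1 − 0.60200) = 0.343/0.39800 = 0.86181.
Starting from p₀ = 0.60200; update p ← p + (dp/dt)·Δt with the new parameters.
p: 0.60200 → 0.71144  (Δp = +0.10944)
p: 0.71144 → 0.77166  (Δp = +0.06022)
p: 0.77166 → 0.79573  (Δp = +0.02407)

0.796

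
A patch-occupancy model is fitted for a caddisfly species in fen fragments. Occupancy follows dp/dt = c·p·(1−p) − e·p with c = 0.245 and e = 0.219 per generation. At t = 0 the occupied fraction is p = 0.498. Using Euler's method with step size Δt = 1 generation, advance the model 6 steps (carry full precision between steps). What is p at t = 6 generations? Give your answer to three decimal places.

0.315

Update rule: p ← p + [c·p·(1−p) − e·p]·Δt with Δt = 1.
step 1: Δp = -0.04781, p = 0.45019
step 2: Δp = -0.03795, p = 0.41224
step 3: Δp = -0.03092, p = 0.38132
step 4: Δp = -0.02571, p = 0.35561
step 5: Δp = -0.02174, p = 0.33387
step 6: Δp = -0.01863, p = 0.31524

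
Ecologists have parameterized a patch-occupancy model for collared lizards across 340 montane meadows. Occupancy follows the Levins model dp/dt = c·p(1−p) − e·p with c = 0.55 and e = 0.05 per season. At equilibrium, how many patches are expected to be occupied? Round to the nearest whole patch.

309

p* = 1 − e/c = 1 − 0.05/0.55 = 0.9091.
Expected occupied patches = N × p* = 340 × 0.9091 = 309.09 ≈ 309.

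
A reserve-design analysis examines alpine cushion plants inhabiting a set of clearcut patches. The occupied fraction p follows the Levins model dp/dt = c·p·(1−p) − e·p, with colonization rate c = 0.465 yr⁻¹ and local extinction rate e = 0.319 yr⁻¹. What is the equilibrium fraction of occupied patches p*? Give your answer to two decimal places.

0.31

Setting dp/dt = 0 and dividing through by p* gives c·(1−p*) = e.
So p* = 1 − e/c = 1 − 0.319/0.465 = 1 − 0.6860 = 0.3140.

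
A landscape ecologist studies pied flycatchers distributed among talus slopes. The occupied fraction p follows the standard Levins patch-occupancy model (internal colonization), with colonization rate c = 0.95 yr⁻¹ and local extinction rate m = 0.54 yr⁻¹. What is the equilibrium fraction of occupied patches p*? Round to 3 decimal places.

0.432

Setting dp/dt = 0 and dividing through by p* gives c·(1−p*) = m.
So p* = 1 − m/c = 1 − 0.54/0.95 = 1 − 0.5684 = 0.4316.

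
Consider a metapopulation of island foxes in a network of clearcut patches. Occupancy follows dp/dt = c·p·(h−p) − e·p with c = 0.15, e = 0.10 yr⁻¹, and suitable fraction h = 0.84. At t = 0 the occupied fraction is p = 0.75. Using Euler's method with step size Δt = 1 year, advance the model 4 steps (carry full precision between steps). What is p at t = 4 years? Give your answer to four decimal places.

0.5522

Update rule: p ← p + [c·p·(h−p) − e·p]·Δt with Δt = 1.
step 1: Δp = -0.06488, p = 0.68512
step 2: Δp = -0.05260, p = 0.63253
step 3: Δp = -0.04357, p = 0.58896
step 4: Δp = -0.03672, p = 0.55224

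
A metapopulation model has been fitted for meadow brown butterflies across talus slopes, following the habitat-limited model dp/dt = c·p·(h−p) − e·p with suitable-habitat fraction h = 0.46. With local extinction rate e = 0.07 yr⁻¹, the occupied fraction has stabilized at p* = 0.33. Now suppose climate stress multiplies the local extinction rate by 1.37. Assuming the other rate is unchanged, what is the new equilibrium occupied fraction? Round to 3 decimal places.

Balance c(h−p*) = e gives c = e/(0.46 − 0.33000) = 0.07/0.13000 = 0.53846.
New p* = 0.46 − e/c = 0.46 − 0.09590/0.53846 = 0.28190.

0.282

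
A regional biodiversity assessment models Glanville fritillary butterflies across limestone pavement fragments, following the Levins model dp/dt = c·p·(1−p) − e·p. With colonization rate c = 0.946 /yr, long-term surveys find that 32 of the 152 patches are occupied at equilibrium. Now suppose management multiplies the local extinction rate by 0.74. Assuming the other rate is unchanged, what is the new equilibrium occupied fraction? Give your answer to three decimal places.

0.416

Observed p* = 32/152 = 0.21053.
Balance c(1−p*) = e gives e = 0.946×(1 − 0.21053) = 0.74684.
New p* = 1 − e/c = 1 − 0.55266/0.94600 = 0.41579.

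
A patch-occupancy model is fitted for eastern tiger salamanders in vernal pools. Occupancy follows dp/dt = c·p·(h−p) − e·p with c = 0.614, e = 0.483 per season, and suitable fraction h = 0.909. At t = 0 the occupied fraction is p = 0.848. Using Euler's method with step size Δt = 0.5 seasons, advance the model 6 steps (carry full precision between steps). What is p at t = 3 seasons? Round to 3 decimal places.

Update rule: p ← p + [c·p·(h−p) − e·p]·Δt with Δt = 0.5.
  1  |  dp/dt·Δt = -0.188912  |  p_1 = 0.659088
  2  |  dp/dt·Δt = -0.108603  |  p_2 = 0.550486
  3  |  dp/dt·Δt = -0.072354  |  p_3 = 0.478132
  4  |  dp/dt·Δt = -0.052223  |  p_4 = 0.425909
  5  |  dp/dt·Δt = -0.039691  |  p_5 = 0.386218
  6  |  dp/dt·Δt = -0.031286  |  p_6 = 0.354932

0.355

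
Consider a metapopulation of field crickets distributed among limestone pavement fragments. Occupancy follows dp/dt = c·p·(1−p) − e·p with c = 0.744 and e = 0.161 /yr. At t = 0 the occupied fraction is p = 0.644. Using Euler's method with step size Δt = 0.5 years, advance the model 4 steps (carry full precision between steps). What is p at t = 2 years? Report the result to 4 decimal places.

0.7408

Update rule: p ← p + [c·p·(1−p) − e·p]·Δt with Δt = 0.5.
  1  |  dp/dt·Δt = +0.033444  |  p_1 = 0.677444
  2  |  dp/dt·Δt = +0.026753  |  p_2 = 0.704197
  3  |  dp/dt·Δt = +0.020801  |  p_3 = 0.724998
  4  |  dp/dt·Δt = +0.015805  |  p_4 = 0.740804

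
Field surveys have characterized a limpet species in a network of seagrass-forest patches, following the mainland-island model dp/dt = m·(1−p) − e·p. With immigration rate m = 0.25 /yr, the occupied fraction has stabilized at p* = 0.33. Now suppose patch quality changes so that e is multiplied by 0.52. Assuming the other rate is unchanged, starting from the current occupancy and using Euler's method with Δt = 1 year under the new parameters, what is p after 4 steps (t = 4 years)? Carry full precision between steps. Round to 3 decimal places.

Balance m(1−p*) = e·p* gives e = m(1−p*)/p* = 0.25×0.67000/0.33000 = 0.50758.
Starting from p₀ = 0.33000; update p ← p + (dp/dt)·Δt with the new parameters.
p: 0.33000 → 0.41040  (Δp = +0.08040)
p: 0.41040 → 0.44948  (Δp = +0.03908)
p: 0.44948 → 0.46847  (Δp = +0.01899)
p: 0.46847 → 0.47771  (Δp = +0.00923)

0.478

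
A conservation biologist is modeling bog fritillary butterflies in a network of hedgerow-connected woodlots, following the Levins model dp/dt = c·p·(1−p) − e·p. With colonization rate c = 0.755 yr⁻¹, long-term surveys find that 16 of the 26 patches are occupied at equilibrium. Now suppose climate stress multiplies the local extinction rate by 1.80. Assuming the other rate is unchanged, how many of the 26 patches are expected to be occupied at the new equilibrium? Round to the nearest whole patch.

Observed p* = 16/26 = 0.61538.
Balance c(1−p*) = e gives e = 0.755×(1 − 0.61538) = 0.29039.
New p* = 1 − e/c = 1 − 0.52270/0.75500 = 0.30768.
Expected occupied = 26 × 0.30768 = 8.00 ≈ 8.

8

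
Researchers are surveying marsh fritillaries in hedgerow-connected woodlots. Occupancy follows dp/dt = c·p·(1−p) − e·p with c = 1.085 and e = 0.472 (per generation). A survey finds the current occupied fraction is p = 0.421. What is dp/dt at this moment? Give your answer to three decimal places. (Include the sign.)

0.066

Colonization term: c·p·(1−p) = 1.085×0.421×0.5790 = 0.26448.
Extinction term: e·p = 0.19871.
dp/dt = 0.26448 − 0.19871 = 0.06577.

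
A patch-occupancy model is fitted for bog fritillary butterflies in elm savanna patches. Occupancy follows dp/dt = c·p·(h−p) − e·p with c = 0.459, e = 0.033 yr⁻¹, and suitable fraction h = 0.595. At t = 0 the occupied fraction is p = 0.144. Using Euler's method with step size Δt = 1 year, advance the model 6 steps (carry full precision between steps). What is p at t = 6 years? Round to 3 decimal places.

0.319

Update rule: p ← p + [c·p·(h−p) − e·p]·Δt with Δt = 1.
step 1: Δp = +0.02506, p = 0.16906
step 2: Δp = +0.02747, p = 0.19653
step 3: Δp = +0.02946, p = 0.22599
step 4: Δp = +0.03082, p = 0.25681
step 5: Δp = +0.03139, p = 0.28820
step 6: Δp = +0.03107, p = 0.31927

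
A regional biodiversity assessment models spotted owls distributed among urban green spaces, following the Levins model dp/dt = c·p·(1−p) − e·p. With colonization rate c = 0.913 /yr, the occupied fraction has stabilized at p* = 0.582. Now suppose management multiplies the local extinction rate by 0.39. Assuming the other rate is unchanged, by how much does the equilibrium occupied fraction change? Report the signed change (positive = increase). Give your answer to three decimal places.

0.255

Balance c(1−p*) = e gives e = 0.913×(1 − 0.58200) = 0.38163.
New p* = 1 − e/c = 1 − 0.14884/0.91300 = 0.83698.
Δp* = 0.83698 − 0.58200 = +0.25498.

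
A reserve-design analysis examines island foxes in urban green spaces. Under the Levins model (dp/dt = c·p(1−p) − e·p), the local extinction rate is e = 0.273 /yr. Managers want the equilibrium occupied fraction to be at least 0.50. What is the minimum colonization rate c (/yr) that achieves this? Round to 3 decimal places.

p* = 1 − e/c ≥ 0.50 requires e/c ≤ 0.5000, i.e. c ≥ e/0.5000.
c_min = 0.273/0.5000 = 0.5460.

0.546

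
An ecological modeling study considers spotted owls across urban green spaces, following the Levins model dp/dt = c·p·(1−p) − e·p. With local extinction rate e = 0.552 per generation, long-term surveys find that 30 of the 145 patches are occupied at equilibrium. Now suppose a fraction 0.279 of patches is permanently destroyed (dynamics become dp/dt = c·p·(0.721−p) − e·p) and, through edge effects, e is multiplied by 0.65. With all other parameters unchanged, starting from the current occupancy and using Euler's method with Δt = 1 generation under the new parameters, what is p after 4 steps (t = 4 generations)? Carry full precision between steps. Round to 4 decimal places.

0.2062

Observed p* = 30/145 = 0.20690.
Balance c(1−p*) = e gives c = e/(1 − 0.20690) = 0.552/0.79310 = 0.69600.
Starting from p₀ = 0.20690; update p ← p + (dp/dt)·Δt with the new parameters.
step 1: Δp = -0.00020, p = 0.20669
step 2: Δp = -0.00017, p = 0.20652
step 3: Δp = -0.00015, p = 0.20637
step 4: Δp = -0.00013, p = 0.20624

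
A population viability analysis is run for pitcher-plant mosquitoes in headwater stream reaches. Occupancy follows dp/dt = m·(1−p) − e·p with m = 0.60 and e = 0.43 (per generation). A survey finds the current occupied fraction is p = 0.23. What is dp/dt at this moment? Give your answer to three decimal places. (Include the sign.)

0.363

Colonization term: m·(1−p) = 0.60×0.7700 = 0.46200.
Extinction term: e·p = 0.09890.
dp/dt = 0.46200 − 0.09890 = 0.36310.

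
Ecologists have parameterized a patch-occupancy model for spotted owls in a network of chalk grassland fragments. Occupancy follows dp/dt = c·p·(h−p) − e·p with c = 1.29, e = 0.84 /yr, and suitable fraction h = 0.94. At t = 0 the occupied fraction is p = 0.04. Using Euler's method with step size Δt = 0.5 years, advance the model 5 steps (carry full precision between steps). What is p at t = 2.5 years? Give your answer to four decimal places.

0.0808

Update rule: p ← p + [c·p·(h−p) − e·p]·Δt with Δt = 0.5.
t = 0.5: p = 0.04000 + (+0.00642) = 0.04642
t = 1: p = 0.04642 + (+0.00726) = 0.05368
t = 1.5: p = 0.05368 + (+0.00814) = 0.06182
t = 2: p = 0.06182 + (+0.00905) = 0.07087
t = 2.5: p = 0.07087 + (+0.00996) = 0.08084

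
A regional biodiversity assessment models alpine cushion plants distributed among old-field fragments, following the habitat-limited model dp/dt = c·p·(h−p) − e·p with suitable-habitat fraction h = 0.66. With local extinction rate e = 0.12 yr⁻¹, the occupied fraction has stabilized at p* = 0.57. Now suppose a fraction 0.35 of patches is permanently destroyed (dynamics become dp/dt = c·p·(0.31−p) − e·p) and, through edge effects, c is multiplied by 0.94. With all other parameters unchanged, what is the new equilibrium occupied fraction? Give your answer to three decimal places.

Balance c(h−p*) = e gives c = e/(0.66 − 0.57000) = 0.12/0.09000 = 1.33333.
New p* = 0.31 − e/c = 0.31 − 0.12000/1.25333 = 0.21426.

0.214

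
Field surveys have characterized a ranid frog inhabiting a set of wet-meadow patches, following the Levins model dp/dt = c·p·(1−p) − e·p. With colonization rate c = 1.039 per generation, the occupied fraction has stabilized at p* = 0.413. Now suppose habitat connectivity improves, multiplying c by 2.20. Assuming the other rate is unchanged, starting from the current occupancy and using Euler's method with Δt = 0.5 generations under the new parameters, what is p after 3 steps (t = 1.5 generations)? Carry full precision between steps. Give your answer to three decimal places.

0.719

Balance c(1−p*) = e gives e = 1.039×(1 − 0.41300) = 0.60989.
Starting from p₀ = 0.41300; update p ← p + (dp/dt)·Δt with the new parameters.
t = 0.5: p = 0.41300 + (+0.15113) = 0.56413
t = 1: p = 0.56413 + (+0.10899) = 0.67313
t = 1.5: p = 0.67313 + (+0.04620) = 0.71933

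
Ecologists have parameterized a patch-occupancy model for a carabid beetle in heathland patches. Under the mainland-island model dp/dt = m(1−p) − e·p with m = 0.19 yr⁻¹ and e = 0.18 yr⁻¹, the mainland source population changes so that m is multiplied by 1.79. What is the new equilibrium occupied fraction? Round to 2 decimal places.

0.65

Before: p* = 0.19/(0.19+0.18) = 0.5135.
After: m = 0.3401, e = 0.18; p* = 0.3401/0.5201 = 0.6539.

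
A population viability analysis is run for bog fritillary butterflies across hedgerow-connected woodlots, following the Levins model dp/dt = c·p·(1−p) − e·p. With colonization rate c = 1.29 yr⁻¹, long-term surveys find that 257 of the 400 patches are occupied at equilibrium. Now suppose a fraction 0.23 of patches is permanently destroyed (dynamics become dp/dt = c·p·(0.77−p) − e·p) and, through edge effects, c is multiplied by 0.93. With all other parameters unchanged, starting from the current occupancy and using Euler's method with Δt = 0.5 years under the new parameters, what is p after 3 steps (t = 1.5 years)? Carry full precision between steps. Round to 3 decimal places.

Observed p* = 257/400 = 0.64250.
Balance c(1−p*) = e gives e = 1.29×(1 − 0.64250) = 0.46118.
Starting from p₀ = 0.64250; update p ← p + (dp/dt)·Δt with the new parameters.
step 1: Δp = -0.09901, p = 0.54349
step 2: Δp = -0.05148, p = 0.49201
step 3: Δp = -0.03141, p = 0.46060

0.461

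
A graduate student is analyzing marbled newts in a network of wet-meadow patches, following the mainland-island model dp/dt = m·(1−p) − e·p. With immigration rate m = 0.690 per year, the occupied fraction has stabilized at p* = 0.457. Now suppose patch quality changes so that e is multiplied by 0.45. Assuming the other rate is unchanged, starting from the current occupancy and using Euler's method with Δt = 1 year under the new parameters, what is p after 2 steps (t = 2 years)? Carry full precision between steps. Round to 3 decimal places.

0.651

Balance m(1−p*) = e·p* gives e = m(1−p*)/p* = 0.690×0.54300/0.45700 = 0.81985.
Starting from p₀ = 0.45700; update p ← p + (dp/dt)·Δt with the new parameters.
t = 1: p = 0.45700 + (+0.20607) = 0.66307
t = 2: p = 0.66307 + (-0.01214) = 0.65092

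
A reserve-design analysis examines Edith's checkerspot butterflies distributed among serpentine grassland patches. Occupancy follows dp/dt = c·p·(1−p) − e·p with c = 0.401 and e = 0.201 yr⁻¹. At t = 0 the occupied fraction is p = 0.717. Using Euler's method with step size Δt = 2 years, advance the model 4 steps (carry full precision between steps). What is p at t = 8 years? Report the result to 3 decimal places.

0.515

Update rule: p ← p + [c·p·(1−p) − e·p]·Δt with Δt = 2.
step 1: Δp = -0.12550, p = 0.59150
step 2: Δp = -0.04400, p = 0.54750
step 3: Δp = -0.02141, p = 0.52610
step 4: Δp = -0.01154, p = 0.51456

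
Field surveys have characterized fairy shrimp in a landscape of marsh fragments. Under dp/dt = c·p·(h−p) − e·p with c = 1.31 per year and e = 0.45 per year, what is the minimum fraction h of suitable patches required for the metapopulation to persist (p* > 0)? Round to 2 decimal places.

0.34

p* = h − e/c is positive only when h > e/c.
h_min = e/c = 0.45/1.31 = 0.3435.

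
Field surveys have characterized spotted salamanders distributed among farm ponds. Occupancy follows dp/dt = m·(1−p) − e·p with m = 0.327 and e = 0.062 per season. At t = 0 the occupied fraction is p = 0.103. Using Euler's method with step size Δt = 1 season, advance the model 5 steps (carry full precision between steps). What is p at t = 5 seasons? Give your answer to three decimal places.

Update rule: p ← p + [m·(1−p) − e·p]·Δt with Δt = 1.
  1  |  dp/dt·Δt = +0.286933  |  p_1 = 0.389933
  2  |  dp/dt·Δt = +0.175316  |  p_2 = 0.565249
  3  |  dp/dt·Δt = +0.107118  |  p_3 = 0.672367
  4  |  dp/dt·Δt = +0.065449  |  p_4 = 0.737816
  5  |  dp/dt·Δt = +0.039989  |  p_5 = 0.777806

0.778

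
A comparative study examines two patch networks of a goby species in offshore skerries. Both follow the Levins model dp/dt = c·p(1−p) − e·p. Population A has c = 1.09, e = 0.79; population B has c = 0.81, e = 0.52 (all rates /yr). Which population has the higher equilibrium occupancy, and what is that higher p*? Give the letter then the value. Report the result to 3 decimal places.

A: p*_A = 1 − 0.79/1.09 = 0.2752.
B: p*_B = 1 − 0.52/0.81 = 0.3580.
B is higher at 0.3580.

B, 0.358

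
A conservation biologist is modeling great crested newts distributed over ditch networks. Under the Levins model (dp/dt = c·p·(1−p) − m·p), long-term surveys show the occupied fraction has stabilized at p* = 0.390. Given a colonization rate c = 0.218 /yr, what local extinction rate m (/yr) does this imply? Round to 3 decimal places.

At equilibrium c(1−p*) = m.
m = 0.218 × (1 − 0.390) = 0.218 × 0.6100 = 0.1330.

0.133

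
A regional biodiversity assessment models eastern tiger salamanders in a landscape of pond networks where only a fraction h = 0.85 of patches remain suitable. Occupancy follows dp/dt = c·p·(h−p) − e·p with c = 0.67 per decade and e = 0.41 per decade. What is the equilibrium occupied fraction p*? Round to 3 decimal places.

0.238

Setting dp/dt = 0 and dividing by p* gives c·(h−p*) = e.
So p* = h − e/c = 0.85 − 0.41/0.67 = 0.85 − 0.6119 = 0.2381.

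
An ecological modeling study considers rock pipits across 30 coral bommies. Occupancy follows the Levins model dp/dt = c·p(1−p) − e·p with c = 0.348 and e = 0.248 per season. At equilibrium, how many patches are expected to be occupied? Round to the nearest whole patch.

9

p* = 1 − e/c = 1 − 0.248/0.348 = 0.2874.
Expected occupied patches = N × p* = 30 × 0.2874 = 8.62 ≈ 9.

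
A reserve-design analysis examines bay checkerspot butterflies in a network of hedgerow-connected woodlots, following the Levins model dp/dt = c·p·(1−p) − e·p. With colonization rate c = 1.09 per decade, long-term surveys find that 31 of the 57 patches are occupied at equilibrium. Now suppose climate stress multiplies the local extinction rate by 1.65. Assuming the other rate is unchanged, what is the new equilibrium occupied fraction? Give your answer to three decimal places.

Observed p* = 31/57 = 0.54386.
Balance c(1−p*) = e gives e = 1.09×(1 − 0.54386) = 0.49719.
New p* = 1 − e/c = 1 − 0.82036/1.09000 = 0.24738.

0.247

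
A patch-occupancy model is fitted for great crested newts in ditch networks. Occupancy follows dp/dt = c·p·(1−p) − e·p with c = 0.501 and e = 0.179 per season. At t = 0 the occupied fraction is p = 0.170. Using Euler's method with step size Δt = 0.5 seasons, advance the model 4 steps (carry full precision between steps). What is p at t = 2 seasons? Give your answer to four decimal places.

Update rule: p ← p + [c·p·(1−p) − e·p]·Δt with Δt = 0.5.
step 1: Δp = +0.02013, p = 0.19013
step 2: Δp = +0.02156, p = 0.21169
step 3: Δp = +0.02286, p = 0.23454
step 4: Δp = +0.02398, p = 0.25852

0.2585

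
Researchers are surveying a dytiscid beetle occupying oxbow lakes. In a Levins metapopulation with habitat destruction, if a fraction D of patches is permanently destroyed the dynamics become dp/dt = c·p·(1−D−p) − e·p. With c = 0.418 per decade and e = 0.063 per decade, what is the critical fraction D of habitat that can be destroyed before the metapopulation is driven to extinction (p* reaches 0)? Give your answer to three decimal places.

0.849

The nontrivial equilibrium is p* = (1−D) − e/c; extinction occurs when this hits zero.
So D_crit = 1 − e/c = 1 − 0.063/0.418 = 1 − 0.1507 = 0.8493.
This equals the undisturbed p*, a classic result of Lande's extension.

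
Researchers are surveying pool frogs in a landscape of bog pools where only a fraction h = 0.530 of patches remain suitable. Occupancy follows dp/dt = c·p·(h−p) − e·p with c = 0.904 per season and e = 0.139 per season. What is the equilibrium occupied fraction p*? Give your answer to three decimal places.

Setting dp/dt = 0 and dividing by p* gives c·(h−p*) = e.
So p* = h − e/c = 0.530 − 0.139/0.904 = 0.530 − 0.1538 = 0.3762.

0.376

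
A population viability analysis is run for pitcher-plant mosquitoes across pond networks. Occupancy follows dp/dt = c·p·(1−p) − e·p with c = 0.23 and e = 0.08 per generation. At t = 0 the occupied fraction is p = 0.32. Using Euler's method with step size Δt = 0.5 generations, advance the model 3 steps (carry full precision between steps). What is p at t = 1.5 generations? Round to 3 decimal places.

0.357

Update rule: p ← p + [c·p·(1−p) − e·p]·Δt with Δt = 0.5.
t = 0.5: p = 0.32000 + (+0.01222) = 0.33222
t = 1: p = 0.33222 + (+0.01222) = 0.34445
t = 1.5: p = 0.34445 + (+0.01219) = 0.35664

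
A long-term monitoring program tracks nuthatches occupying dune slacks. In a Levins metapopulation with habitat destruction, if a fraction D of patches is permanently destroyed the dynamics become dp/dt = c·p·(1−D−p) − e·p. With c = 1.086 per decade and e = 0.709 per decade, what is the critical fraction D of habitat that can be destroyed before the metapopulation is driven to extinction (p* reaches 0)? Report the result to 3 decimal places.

The nontrivial equilibrium is p* = (1−D) − e/c; extinction occurs when this hits zero.
So D_crit = 1 − e/c = 1 − 0.709/1.086 = 1 − 0.6529 = 0.3471.
This equals the undisturbed p*, a classic result of Lande's extension.

0.347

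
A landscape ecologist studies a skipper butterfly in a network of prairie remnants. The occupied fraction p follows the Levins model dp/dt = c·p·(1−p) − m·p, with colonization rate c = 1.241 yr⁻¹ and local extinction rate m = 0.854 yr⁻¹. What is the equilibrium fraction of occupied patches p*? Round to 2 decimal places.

At equilibrium, colonization balances extinction: c·p*·(1−p*) = m·p*.
So p* = 1 − m/c = 1 − 0.854/1.241 = 1 − 0.6882 = 0.3118.

0.31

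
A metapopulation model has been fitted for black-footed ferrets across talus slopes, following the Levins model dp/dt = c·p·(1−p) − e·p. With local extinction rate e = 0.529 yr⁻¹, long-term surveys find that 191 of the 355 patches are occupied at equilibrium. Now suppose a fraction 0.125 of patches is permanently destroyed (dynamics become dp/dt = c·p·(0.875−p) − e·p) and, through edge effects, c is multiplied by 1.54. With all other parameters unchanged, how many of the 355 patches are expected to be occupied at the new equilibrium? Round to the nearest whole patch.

Observed p* = 191/355 = 0.53803.
Balance c(1−p*) = e gives c = e/(1 − 0.53803) = 0.529/0.46197 = 1.14510.
New p* = 0.875 − e/c = 0.875 − 0.52900/1.76345 = 0.57502.
Expected occupied = 355 × 0.57502 = 204.13 ≈ 204.

204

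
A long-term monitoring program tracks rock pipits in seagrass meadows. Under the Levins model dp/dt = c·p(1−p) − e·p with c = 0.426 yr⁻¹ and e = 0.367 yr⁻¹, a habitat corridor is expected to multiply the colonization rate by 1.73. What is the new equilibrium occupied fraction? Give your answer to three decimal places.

Before: p* = 1 − 0.367/0.426 = 0.1385.
After the change, c = 0.73698, e = 0.367, so p* = 1 − 0.367/0.73698 = 0.5020.

0.502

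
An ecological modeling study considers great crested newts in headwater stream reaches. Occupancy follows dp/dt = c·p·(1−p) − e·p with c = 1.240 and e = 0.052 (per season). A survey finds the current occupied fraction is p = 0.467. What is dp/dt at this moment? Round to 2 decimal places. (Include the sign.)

Colonization term: c·p·(1−p) = 1.240×0.467×0.5330 = 0.30865.
Extinction term: e·p = 0.02428.
dp/dt = 0.30865 − 0.02428 = 0.28437.

0.28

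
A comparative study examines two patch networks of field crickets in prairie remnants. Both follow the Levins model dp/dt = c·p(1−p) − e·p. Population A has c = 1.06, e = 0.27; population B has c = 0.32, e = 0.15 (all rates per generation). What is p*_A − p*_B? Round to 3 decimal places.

0.214

A: p*_A = 1 − 0.27/1.06 = 0.7453.
B: p*_B = 1 − 0.15/0.32 = 0.5312.
p*_A − p*_B = 0.7453 − 0.5312 = 0.2140.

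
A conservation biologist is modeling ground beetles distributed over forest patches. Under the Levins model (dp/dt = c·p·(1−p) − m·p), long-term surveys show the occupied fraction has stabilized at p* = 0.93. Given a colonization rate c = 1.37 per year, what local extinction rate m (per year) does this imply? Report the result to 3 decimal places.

0.096

At equilibrium c(1−p*) = m.
m = 1.37 × (1 − 0.93) = 1.37 × 0.0700 = 0.0959.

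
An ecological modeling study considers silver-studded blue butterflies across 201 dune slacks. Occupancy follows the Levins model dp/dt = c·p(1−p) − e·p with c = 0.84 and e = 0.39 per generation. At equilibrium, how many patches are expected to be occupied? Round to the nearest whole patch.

p* = 1 − e/c = 1 − 0.39/0.84 = 0.5357.
Expected occupied patches = N × p* = 201 × 0.5357 = 107.68 ≈ 108.

108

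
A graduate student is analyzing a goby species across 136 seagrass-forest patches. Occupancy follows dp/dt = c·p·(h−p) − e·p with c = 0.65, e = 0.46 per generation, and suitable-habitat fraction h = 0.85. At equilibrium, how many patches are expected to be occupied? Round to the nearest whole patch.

19

p* = h − e/c = 0.85 − 0.7077 = 0.1423.
Expected occupied patches = N × p* = 136 × 0.1423 = 19.35 ≈ 19.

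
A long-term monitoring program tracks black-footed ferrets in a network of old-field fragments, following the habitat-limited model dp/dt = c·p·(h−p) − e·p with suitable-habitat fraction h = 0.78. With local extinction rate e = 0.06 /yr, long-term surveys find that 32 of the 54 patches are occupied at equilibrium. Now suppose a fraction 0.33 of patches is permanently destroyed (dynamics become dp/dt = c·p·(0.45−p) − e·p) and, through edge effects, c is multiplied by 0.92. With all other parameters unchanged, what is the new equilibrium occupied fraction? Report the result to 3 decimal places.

Observed p* = 32/54 = 0.59259.
Balance c(h−p*) = e gives c = e/(0.78 − 0.59259) = 0.06/0.18741 = 0.32015.
New p* = 0.45 − e/c = 0.45 − 0.06000/0.29454 = 0.24629.

0.246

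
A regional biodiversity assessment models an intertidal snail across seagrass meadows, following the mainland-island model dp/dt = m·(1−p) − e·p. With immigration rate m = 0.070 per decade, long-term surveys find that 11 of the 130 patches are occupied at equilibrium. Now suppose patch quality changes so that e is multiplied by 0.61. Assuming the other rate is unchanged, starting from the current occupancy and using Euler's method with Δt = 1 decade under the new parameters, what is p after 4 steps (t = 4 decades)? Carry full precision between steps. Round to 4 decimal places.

Observed p* = 11/130 = 0.08462.
Balance m(1−p*) = e·p* gives e = m(1−p*)/p* = 0.070×0.91538/0.08462 = 0.75727.
Starting from p₀ = 0.08462; update p ← p + (dp/dt)·Δt with the new parameters.
p: 0.08462 → 0.10961  (Δp = +0.02499)
p: 0.10961 → 0.12130  (Δp = +0.01170)
p: 0.12130 → 0.12678  (Δp = +0.00547)
p: 0.12678 → 0.12934  (Δp = +0.00256)

0.1293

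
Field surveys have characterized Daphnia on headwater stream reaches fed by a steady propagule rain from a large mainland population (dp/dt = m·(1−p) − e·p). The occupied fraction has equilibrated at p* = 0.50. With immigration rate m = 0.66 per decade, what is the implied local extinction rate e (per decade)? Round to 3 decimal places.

At equilibrium m(1−p*) = e·p*, so e = m(1−p*)/p*.
e = 0.66 × 0.5000 / 0.50 = 0.6600.

0.660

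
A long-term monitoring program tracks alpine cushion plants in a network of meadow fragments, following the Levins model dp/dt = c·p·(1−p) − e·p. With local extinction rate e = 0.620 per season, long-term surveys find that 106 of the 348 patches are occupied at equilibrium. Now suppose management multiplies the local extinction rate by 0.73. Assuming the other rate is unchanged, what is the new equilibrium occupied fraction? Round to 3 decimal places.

Observed p* = 106/348 = 0.30460.
Balance c(1−p*) = e gives c = e/(1 − 0.30460) = 0.620/0.69540 = 0.89157.
New p* = 1 − e/c = 1 − 0.45260/0.89157 = 0.49236.

0.492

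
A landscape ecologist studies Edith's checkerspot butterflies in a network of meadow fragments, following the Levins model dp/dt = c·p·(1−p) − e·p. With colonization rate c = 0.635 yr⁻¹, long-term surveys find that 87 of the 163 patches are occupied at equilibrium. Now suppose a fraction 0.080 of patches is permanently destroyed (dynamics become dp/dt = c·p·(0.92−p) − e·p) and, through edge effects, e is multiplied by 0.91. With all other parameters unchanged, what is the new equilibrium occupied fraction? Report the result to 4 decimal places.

Observed p* = 87/163 = 0.53374.
Balance c(1−p*) = e gives e = 0.635×(1 − 0.53374) = 0.29608.
New p* = 0.92 − e/c = 0.92 − 0.26943/0.63500 = 0.49570.

0.4957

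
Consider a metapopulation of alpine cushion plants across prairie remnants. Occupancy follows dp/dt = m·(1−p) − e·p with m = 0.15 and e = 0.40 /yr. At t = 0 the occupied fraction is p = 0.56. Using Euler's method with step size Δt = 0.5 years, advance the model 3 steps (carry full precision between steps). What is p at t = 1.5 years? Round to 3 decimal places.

0.382

Update rule: p ← p + [m·(1−p) − e·p]·Δt with Δt = 0.5.
  1  |  dp/dt·Δt = -0.079000  |  p_1 = 0.481000
  2  |  dp/dt·Δt = -0.057275  |  p_2 = 0.423725
  3  |  dp/dt·Δt = -0.041524  |  p_3 = 0.382201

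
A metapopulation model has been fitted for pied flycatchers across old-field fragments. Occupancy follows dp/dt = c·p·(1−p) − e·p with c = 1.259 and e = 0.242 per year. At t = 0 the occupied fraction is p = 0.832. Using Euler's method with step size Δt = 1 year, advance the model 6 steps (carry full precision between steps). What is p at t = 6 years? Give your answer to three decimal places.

Update rule: p ← p + [c·p·(1−p) − e·p]·Δt with Δt = 1.
  1  |  dp/dt·Δt = -0.025366  |  p_1 = 0.806634
  2  |  dp/dt·Δt = +0.001168  |  p_2 = 0.807802
  3  |  dp/dt·Δt = -0.000018  |  p_3 = 0.807784
  4  |  dp/dt·Δt = +0.000000  |  p_4 = 0.807784
  5  |  dp/dt·Δt = -0.000000  |  p_5 = 0.807784
  6  |  dp/dt·Δt = +0.000000  |  p_6 = 0.807784

0.808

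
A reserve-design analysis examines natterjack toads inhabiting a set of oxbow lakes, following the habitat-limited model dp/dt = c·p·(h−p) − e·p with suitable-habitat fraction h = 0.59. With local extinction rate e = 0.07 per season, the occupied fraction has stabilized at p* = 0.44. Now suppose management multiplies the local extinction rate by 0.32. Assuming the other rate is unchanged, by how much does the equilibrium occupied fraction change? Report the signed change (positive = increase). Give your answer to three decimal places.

Balance c(h−p*) = e gives c = e/(0.59 − 0.44000) = 0.07/0.15000 = 0.46667.
New p* = 0.59 − e/c = 0.59 − 0.02240/0.46667 = 0.54200.
Δp* = 0.54200 − 0.44000 = +0.10200.

0.102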